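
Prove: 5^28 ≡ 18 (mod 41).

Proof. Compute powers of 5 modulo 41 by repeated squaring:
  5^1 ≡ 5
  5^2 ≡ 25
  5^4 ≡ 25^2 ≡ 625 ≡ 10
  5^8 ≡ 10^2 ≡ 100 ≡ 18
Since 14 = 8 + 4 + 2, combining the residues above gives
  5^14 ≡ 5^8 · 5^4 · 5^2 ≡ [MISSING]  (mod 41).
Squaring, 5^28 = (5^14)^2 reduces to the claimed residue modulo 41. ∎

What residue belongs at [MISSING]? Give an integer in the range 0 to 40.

5^8 · 5^4 · 5^2 ≡ 18 · 10 · 25 = 4500.
4500 mod 41 = 31, so 5^14 ≡ 31 (mod 41).

31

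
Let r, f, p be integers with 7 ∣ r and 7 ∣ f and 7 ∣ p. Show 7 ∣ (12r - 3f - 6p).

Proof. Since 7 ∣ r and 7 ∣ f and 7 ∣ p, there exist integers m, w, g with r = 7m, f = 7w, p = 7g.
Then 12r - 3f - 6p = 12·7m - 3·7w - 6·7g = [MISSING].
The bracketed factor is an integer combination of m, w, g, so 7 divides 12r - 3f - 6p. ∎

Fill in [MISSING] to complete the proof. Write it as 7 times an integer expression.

Pull the common 7 out of every term: 12·7m - 3·7w - 6·7g = 7(-6g + 12m - 3w).
-6g + 12m - 3w is an integer, which exhibits the divisibility.

7(-6g + 12m - 3w)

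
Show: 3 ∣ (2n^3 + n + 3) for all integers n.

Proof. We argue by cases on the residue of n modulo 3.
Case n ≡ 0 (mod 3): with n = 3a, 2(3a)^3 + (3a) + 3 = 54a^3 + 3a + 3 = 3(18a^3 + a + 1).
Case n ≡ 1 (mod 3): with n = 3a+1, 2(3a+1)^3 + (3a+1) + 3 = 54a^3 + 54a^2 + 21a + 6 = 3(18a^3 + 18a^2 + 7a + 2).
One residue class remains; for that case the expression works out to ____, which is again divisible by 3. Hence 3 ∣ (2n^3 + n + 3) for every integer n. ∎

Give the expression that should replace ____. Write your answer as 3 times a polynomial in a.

The residues treated are {0, 1}, so the missing case is n ≡ 2 (mod 3); write n = 3a+2.
Then 2(3a+2)^3 + (3a+2) + 3 = 54a^3 + 108a^2 + 75a + 21 = 3(18a^3 + 36a^2 + 25a + 7).

3(18a^3 + 36a^2 + 25a + 7)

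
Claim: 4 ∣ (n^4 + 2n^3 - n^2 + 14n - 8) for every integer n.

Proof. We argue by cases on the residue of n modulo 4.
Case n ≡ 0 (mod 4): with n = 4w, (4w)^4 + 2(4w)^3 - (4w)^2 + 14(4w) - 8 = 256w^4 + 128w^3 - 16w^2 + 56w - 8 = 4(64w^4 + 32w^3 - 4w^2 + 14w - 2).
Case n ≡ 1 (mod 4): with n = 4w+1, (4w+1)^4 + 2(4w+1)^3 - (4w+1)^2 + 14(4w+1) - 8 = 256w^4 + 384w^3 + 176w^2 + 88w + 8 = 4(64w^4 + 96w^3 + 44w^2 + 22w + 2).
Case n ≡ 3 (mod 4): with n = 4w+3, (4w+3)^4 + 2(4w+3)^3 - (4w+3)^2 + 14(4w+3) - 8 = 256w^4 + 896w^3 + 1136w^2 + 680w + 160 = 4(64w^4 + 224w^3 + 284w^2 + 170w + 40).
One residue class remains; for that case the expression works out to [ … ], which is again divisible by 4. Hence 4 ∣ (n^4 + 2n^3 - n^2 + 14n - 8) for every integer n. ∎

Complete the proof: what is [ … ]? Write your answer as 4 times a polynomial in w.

4(64w^4 + 160w^3 + 140w^2 + 66w + 12)

Only n ≡ 2 (mod 4) is unaccounted for. Put n = 4w+2:
(4w+2)^4 + 2(4w+2)^3 - (4w+2)^2 + 14(4w+2) - 8 expands to 256w^4 + 640w^3 + 560w^2 + 264w + 48,
and factoring out 4 leaves 4(64w^4 + 160w^3 + 140w^2 + 66w + 12).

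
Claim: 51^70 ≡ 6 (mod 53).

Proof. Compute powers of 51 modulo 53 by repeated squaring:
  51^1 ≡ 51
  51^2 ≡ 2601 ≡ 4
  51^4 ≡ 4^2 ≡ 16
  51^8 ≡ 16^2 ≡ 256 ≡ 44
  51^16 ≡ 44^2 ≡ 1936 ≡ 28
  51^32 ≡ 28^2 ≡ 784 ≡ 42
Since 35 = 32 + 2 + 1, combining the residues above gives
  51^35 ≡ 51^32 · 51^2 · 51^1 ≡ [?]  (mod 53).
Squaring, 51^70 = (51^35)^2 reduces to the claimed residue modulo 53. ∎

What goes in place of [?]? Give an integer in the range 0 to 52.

35

Multiply the listed residues: 42 · 4 · 51 = 168 → 8568.
Reducing modulo 53: 8568 = 161·53 + 35, so 51^35 ≡ 35.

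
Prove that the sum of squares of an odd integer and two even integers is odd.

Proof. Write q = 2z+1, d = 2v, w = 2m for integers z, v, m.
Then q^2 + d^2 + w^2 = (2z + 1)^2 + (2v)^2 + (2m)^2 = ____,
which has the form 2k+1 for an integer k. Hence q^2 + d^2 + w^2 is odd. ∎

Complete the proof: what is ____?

2(2m^2 + 2v^2 + 2z^2 + 2z) + 1

(2z + 1)^2 + (2v)^2 + (2m)^2 = 4m^2 + 4v^2 + 4z^2 + 4z + 1
= 2(2m^2 + 2v^2 + 2z^2 + 2z) + 1.
Since 2m^2 + 2v^2 + 2z^2 + 2z is an integer, the sum of squares is of the form 2k+1 for an integer k.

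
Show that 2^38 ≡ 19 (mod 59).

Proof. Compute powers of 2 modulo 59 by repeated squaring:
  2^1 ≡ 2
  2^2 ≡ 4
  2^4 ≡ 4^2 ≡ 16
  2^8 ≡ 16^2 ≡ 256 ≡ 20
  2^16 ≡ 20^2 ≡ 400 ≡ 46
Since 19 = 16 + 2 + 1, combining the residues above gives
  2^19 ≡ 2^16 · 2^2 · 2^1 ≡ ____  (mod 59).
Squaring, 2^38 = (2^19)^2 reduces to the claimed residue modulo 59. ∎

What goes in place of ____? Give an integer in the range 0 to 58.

2^16 · 2^2 · 2^1 ≡ 46 · 4 · 2 = 368.
368 mod 59 = 14, so 2^19 ≡ 14 (mod 59).

14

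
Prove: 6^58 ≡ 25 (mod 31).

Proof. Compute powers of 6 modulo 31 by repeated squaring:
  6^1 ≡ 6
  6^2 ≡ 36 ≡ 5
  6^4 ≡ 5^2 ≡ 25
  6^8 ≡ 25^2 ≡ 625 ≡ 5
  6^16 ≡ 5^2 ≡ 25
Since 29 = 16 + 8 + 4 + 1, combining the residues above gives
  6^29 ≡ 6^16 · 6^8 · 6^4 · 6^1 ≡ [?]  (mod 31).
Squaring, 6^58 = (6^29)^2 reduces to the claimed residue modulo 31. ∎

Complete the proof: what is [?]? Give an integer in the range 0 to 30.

26

Multiply the listed residues: 25 · 5 · 25 · 6 = 125 → 3125 → 18750.
Reducing modulo 31: 18750 = 604·31 + 26, so 6^29 ≡ 26.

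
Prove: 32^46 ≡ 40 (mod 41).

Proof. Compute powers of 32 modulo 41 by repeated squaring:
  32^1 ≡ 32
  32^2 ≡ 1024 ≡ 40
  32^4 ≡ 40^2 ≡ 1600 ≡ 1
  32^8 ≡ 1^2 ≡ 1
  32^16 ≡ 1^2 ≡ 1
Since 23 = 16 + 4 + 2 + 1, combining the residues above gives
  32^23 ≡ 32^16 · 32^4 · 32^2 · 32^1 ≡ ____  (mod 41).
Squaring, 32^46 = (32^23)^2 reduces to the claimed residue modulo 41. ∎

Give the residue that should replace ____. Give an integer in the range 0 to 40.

9

Multiply the listed residues: 1 · 1 · 40 · 32 = 1 → 40 → 1280.
Reducing modulo 41: 1280 = 31·41 + 9, so 32^23 ≡ 9.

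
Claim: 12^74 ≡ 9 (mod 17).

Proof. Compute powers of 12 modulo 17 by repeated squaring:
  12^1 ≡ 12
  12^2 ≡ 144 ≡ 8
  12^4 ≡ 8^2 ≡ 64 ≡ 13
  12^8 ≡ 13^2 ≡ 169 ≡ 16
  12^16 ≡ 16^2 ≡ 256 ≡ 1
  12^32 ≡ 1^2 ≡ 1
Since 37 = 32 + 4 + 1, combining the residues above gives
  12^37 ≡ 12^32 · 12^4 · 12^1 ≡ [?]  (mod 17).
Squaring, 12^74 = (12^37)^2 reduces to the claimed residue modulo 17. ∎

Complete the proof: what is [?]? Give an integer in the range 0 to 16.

Multiply the listed residues: 1 · 13 · 12 = 13 → 156.
Reducing modulo 17: 156 = 9·17 + 3, so 12^37 ≡ 3.

3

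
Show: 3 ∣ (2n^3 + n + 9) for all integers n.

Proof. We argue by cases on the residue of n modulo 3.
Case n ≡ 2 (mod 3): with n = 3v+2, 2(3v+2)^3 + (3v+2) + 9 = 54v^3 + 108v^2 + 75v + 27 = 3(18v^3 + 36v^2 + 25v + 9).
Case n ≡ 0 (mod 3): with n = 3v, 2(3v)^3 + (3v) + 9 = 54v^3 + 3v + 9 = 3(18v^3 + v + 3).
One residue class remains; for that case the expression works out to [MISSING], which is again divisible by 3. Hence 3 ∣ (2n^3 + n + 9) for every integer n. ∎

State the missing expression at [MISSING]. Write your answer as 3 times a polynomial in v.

3(18v^3 + 18v^2 + 7v + 4)

The residues treated are {2, 0}, so the missing case is n ≡ 1 (mod 3); write n = 3v+1.
Then 2(3v+1)^3 + (3v+1) + 9 = 54v^3 + 54v^2 + 21v + 12 = 3(18v^3 + 18v^2 + 7v + 4).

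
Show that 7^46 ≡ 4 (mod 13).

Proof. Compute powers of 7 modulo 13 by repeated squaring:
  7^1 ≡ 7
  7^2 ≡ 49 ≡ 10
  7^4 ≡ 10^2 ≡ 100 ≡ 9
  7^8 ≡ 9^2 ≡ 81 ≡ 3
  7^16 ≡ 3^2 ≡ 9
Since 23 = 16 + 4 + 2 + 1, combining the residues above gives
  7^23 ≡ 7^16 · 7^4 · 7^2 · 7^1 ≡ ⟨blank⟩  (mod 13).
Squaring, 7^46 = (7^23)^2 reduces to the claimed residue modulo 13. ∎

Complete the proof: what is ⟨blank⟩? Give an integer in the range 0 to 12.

Multiply the listed residues: 9 · 9 · 10 · 7 = 81 → 810 → 5670.
Reducing modulo 13: 5670 = 436·13 + 2, so 7^23 ≡ 2.

2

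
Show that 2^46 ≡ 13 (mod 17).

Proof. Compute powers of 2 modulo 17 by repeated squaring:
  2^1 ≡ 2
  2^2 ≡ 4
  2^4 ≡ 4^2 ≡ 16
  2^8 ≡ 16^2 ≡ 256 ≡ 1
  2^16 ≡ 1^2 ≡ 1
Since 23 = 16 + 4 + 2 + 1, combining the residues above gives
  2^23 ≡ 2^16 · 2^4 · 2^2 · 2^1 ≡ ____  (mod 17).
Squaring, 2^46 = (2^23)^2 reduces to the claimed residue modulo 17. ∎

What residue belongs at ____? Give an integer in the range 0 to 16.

Multiply the listed residues: 1 · 16 · 4 · 2 = 16 → 64 → 128.
Reducing modulo 17: 128 = 7·17 + 9, so 2^23 ≡ 9.

9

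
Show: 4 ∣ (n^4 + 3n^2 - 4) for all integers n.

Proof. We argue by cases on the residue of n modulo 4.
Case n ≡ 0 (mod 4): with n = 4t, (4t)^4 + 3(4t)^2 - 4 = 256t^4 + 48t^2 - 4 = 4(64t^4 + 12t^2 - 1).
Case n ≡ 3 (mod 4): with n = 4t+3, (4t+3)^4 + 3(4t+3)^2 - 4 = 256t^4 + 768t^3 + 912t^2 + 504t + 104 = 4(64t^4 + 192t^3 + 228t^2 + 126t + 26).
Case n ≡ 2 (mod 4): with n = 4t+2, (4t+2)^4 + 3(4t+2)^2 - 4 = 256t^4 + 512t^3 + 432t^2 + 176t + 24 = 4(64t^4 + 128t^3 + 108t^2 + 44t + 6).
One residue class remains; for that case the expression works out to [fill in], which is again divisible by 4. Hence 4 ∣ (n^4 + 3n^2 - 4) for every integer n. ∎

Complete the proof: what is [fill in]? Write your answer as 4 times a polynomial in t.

4(64t^4 + 64t^3 + 36t^2 + 10t)

The residues treated are {0, 3, 2}, so the missing case is n ≡ 1 (mod 4); write n = 4t+1.
Then (4t+1)^4 + 3(4t+1)^2 - 4 = 256t^4 + 256t^3 + 144t^2 + 40t = 4(64t^4 + 64t^3 + 36t^2 + 10t).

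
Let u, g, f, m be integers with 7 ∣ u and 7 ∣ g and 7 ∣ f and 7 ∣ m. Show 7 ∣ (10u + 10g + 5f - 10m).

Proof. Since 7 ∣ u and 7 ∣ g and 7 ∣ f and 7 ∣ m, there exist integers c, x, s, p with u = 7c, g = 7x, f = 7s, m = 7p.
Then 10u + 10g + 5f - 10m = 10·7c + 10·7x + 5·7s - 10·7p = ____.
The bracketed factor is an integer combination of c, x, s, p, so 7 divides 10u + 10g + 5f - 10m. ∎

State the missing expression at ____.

Each term has a factor of 7: 10·7c + 10·7x + 5·7s - 10·7p = 7·(10c - 10p + 5s + 10x).
Since 10c - 10p + 5s + 10x is an integer, 7 ∣ (10u + 10g + 5f - 10m).

7(10c - 10p + 5s + 10x)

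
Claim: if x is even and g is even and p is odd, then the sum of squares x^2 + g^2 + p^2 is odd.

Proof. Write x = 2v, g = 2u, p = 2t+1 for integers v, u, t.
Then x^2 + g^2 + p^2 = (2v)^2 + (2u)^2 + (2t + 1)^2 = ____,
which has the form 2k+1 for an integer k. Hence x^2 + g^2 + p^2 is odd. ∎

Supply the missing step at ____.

(2v)^2 + (2u)^2 + (2t + 1)^2 = 4t^2 + 4t + 4u^2 + 4v^2 + 1
= 2(2t^2 + 2t + 2u^2 + 2v^2) + 1.
Since 2t^2 + 2t + 2u^2 + 2v^2 is an integer, the sum of squares is of the form 2k+1 for an integer k.

2(2t^2 + 2t + 2u^2 + 2v^2) + 1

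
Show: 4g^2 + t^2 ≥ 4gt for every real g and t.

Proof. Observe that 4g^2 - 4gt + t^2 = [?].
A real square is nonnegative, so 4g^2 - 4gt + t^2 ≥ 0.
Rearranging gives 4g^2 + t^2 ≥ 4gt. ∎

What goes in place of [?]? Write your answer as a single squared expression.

4g^2 - 4gt + t^2 is a perfect-square trinomial: the outer terms are (2g)^2 and (t)^2, and the cross term is -2·2g·t.
So 4g^2 - 4gt + t^2 = (2g - t)^2 ≥ 0.

(2g - t)^2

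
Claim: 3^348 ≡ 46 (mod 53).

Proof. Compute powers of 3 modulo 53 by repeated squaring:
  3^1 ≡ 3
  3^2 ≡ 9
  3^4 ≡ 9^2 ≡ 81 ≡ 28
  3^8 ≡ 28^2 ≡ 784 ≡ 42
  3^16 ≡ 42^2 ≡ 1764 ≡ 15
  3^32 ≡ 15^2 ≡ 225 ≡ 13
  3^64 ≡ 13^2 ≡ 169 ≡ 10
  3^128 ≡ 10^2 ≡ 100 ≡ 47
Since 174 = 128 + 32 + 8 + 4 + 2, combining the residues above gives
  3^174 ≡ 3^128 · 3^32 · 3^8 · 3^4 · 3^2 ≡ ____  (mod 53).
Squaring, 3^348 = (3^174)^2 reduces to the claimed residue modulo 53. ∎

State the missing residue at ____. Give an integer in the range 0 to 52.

Multiply the listed residues: 47 · 13 · 42 · 28 · 9 = 611 → 25662 → 718536 → 6466824.
Reducing modulo 53: 6466824 = 122015·53 + 29, so 3^174 ≡ 29.

29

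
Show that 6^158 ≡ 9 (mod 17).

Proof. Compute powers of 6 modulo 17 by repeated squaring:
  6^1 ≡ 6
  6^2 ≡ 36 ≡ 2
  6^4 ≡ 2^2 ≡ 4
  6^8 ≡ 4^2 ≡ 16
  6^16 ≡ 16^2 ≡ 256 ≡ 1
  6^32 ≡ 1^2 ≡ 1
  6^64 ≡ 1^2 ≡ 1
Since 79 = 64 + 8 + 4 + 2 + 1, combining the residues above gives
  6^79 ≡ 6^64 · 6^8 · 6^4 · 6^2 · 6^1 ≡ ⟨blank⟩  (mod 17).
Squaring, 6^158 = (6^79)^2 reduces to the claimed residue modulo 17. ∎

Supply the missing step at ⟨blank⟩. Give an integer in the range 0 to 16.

6^64 · 6^8 · 6^4 · 6^2 · 6^1 ≡ 1 · 16 · 4 · 2 · 6 = 768.
768 mod 17 = 3, so 6^79 ≡ 3 (mod 17).

3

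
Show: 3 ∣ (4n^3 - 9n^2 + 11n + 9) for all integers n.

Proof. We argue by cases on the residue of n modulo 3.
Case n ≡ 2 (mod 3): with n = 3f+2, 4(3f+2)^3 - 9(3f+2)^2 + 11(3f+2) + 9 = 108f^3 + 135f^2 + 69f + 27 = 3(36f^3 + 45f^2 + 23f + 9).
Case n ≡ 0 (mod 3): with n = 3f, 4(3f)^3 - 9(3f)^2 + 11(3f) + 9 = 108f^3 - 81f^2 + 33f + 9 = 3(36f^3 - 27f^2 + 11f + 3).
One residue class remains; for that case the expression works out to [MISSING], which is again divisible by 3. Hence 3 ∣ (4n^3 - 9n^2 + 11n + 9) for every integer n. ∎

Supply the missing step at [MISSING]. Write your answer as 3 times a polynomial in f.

Only n ≡ 1 (mod 3) is unaccounted for. Put n = 3f+1:
4(3f+1)^3 - 9(3f+1)^2 + 11(3f+1) + 9 expands to 108f^3 + 27f^2 + 15f + 15,
and factoring out 3 leaves 3(36f^3 + 9f^2 + 5f + 5).

3(36f^3 + 9f^2 + 5f + 5)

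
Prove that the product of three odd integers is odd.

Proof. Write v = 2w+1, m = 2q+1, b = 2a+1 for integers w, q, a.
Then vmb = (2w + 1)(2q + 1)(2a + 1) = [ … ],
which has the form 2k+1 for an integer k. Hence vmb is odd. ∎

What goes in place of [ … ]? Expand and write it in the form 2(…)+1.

(2w + 1)(2q + 1)(2a + 1) = 8aqw + 4aq + 4aw + 2a + 4qw + 2q + 2w + 1
= 2(4aqw + 2aq + 2aw + a + 2qw + q + w) + 1.
Since 4aqw + 2aq + 2aw + a + 2qw + q + w is an integer, the product is of the form 2k+1 for an integer k.

2(4aqw + 2aq + 2aw + a + 2qw + q + w) + 1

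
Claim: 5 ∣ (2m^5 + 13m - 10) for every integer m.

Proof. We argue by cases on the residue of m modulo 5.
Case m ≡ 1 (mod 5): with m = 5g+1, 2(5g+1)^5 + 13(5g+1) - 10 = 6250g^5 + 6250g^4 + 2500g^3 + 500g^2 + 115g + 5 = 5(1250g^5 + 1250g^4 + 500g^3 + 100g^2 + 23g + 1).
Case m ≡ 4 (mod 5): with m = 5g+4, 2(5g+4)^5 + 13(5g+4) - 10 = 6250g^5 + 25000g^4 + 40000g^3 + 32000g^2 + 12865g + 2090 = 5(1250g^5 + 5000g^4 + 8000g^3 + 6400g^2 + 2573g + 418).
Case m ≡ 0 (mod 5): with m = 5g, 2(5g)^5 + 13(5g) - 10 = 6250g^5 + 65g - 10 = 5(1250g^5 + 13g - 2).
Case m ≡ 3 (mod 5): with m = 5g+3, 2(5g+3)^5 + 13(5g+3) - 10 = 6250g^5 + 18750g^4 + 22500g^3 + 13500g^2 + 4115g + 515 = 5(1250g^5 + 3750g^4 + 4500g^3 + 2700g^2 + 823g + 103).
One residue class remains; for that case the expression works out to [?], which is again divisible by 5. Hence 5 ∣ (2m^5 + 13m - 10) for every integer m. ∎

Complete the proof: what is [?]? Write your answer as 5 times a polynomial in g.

5(1250g^5 + 2500g^4 + 2000g^3 + 800g^2 + 173g + 16)

Only m ≡ 2 (mod 5) is unaccounted for. Put m = 5g+2:
2(5g+2)^5 + 13(5g+2) - 10 expands to 6250g^5 + 12500g^4 + 10000g^3 + 4000g^2 + 865g + 80,
and factoring out 5 leaves 5(1250g^5 + 2500g^4 + 2000g^3 + 800g^2 + 173g + 16).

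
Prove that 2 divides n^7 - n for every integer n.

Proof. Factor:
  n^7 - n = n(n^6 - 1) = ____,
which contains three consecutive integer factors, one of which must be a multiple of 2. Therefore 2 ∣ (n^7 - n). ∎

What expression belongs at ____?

(n - 1)n(n + 1)(n^4 + n^2 + 1)

n^6 - 1 = (n^2 - 1)(n^4 + n^2 + 1), and n^2 - 1 = (n-1)(n+1).
So n(n^6 - 1) = (n - 1)n(n + 1)(n^4 + n^2 + 1).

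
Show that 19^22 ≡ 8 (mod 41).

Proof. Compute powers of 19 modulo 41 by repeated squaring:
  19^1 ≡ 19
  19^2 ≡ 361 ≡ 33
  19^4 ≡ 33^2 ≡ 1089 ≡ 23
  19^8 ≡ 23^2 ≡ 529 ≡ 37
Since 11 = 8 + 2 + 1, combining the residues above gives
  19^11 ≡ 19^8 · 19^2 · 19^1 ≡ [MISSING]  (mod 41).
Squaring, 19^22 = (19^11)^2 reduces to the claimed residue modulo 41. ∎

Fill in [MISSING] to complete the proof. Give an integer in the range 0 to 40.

19^8 · 19^2 · 19^1 ≡ 37 · 33 · 19 = 23199.
23199 mod 41 = 34, so 19^11 ≡ 34 (mod 41).

34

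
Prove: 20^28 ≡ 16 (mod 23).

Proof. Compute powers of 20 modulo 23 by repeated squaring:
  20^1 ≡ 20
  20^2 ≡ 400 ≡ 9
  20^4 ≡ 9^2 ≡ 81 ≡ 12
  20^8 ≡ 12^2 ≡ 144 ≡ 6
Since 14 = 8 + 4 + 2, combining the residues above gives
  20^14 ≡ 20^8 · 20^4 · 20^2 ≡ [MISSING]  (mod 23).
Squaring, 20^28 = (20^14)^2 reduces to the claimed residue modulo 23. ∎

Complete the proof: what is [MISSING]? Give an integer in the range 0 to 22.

20^8 · 20^4 · 20^2 ≡ 6 · 12 · 9 = 648.
648 mod 23 = 4, so 20^14 ≡ 4 (mod 23).

4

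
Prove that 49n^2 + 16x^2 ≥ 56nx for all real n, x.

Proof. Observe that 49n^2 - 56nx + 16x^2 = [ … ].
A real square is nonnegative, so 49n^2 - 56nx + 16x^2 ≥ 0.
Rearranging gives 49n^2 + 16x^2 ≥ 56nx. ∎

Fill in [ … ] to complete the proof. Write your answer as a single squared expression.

(7n - 4x)^2

49n^2 - 56nx + 16x^2 is a perfect-square trinomial: the outer terms are (7n)^2 and (4x)^2, and the cross term is -2·7n·4x.
So 49n^2 - 56nx + 16x^2 = (7n - 4x)^2 ≥ 0.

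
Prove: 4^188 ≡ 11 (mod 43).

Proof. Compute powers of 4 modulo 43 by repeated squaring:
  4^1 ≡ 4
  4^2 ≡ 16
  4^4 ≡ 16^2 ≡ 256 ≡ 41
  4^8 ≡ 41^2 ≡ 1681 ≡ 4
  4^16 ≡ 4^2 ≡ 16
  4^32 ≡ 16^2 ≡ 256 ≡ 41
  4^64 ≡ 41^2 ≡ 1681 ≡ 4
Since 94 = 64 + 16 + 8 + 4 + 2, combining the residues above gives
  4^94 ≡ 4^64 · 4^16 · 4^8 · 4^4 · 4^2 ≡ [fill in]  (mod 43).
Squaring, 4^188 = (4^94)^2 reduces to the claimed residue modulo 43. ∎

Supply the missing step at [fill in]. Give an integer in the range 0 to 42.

4^64 · 4^16 · 4^8 · 4^4 · 4^2 ≡ 4 · 16 · 4 · 41 · 16 = 167936.
167936 mod 43 = 21, so 4^94 ≡ 21 (mod 43).

21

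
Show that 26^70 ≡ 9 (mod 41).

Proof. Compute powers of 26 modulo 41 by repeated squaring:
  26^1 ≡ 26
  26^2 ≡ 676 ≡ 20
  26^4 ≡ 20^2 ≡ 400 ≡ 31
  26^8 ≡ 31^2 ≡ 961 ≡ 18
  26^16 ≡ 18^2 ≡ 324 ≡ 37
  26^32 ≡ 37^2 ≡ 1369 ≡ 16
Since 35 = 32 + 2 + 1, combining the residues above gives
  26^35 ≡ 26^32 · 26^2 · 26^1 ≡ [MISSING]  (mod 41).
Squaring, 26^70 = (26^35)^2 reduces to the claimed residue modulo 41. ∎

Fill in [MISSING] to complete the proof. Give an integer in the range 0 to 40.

Multiply the listed residues: 16 · 20 · 26 = 320 → 8320.
Reducing modulo 41: 8320 = 202·41 + 38, so 26^35 ≡ 38.

38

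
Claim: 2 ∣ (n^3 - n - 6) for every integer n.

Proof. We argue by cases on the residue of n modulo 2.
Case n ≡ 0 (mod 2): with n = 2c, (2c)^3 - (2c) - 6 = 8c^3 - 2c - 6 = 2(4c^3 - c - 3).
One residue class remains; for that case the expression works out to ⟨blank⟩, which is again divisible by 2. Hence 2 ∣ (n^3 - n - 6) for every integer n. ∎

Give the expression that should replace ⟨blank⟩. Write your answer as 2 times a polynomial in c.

The residues treated are {0}, so the missing case is n ≡ 1 (mod 2); write n = 2c+1.
Then (2c+1)^3 - (2c+1) - 6 = 8c^3 + 12c^2 + 4c - 6 = 2(4c^3 + 6c^2 + 2c - 3).

2(4c^3 + 6c^2 + 2c - 3)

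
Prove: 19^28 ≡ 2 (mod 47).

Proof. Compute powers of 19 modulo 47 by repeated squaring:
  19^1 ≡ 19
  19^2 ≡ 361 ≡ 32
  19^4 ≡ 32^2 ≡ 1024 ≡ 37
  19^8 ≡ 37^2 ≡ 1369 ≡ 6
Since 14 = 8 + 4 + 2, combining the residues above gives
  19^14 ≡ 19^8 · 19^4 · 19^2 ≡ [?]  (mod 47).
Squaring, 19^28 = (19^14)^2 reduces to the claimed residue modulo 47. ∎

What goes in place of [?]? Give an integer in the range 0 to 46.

7

19^8 · 19^4 · 19^2 ≡ 6 · 37 · 32 = 7104.
7104 mod 47 = 7, so 19^14 ≡ 7 (mod 47).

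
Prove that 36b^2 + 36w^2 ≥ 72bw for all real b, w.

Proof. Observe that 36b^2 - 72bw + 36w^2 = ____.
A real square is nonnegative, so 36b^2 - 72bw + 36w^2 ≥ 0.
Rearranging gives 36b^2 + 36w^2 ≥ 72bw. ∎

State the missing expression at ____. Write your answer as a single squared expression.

36b^2 - 72bw + 36w^2 is a perfect-square trinomial: the outer terms are (6b)^2 and (6w)^2, and the cross term is -2·6b·6w.
So 36b^2 - 72bw + 36w^2 = (6b - 6w)^2 ≥ 0.

(6b - 6w)^2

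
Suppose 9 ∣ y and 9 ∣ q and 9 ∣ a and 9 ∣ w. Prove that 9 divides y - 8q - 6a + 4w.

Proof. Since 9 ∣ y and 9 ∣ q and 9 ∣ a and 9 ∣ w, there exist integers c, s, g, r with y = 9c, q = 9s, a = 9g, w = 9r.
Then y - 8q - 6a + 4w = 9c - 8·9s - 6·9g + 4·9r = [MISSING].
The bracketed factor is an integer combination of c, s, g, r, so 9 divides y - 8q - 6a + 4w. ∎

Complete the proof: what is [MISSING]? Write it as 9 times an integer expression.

Each term has a factor of 9: 9c - 8·9s - 6·9g + 4·9r = 9·(c - 6g + 4r - 8s).
Since c - 6g + 4r - 8s is an integer, 9 ∣ (y - 8q - 6a + 4w).

9(c - 6g + 4r - 8s)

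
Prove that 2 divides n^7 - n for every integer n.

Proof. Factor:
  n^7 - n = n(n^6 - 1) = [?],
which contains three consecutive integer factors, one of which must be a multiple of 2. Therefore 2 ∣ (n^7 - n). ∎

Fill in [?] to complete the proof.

(n - 1)n(n + 1)(n^4 + n^2 + 1)

n^6 - 1 = (n^2 - 1)(n^4 + n^2 + 1), and n^2 - 1 = (n-1)(n+1).
So n(n^6 - 1) = (n - 1)n(n + 1)(n^4 + n^2 + 1).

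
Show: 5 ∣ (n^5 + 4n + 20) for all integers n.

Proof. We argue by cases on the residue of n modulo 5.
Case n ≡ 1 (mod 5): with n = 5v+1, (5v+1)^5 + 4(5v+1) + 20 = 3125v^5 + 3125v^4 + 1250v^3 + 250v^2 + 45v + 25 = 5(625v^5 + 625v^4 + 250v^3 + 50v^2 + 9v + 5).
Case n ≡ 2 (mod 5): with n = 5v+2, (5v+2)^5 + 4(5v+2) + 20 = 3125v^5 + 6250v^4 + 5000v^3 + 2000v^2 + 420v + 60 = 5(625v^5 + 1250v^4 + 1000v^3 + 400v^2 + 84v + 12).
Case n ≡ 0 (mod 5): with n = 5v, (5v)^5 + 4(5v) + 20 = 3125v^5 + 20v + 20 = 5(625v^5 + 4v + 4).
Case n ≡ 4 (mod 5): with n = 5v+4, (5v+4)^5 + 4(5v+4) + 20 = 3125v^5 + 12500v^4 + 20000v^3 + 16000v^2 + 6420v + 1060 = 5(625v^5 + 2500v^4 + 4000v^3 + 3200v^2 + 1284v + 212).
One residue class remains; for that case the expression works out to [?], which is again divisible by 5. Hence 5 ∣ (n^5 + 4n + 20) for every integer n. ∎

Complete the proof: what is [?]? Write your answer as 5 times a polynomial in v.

5(625v^5 + 1875v^4 + 2250v^3 + 1350v^2 + 409v + 55)

Only n ≡ 3 (mod 5) is unaccounted for. Put n = 5v+3:
(5v+3)^5 + 4(5v+3) + 20 expands to 3125v^5 + 9375v^4 + 11250v^3 + 6750v^2 + 2045v + 275,
and factoring out 5 leaves 5(625v^5 + 1875v^4 + 2250v^3 + 1350v^2 + 409v + 55).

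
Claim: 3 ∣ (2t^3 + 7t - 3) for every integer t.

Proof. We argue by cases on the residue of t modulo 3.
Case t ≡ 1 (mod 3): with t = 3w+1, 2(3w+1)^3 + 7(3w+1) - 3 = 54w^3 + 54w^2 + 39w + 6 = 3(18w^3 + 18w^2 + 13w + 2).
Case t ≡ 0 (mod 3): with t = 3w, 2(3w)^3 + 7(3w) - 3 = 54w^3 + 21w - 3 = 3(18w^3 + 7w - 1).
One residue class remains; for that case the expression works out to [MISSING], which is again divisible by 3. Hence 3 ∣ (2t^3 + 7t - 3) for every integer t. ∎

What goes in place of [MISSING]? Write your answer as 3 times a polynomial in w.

The residues treated are {1, 0}, so the missing case is t ≡ 2 (mod 3); write t = 3w+2.
Then 2(3w+2)^3 + 7(3w+2) - 3 = 54w^3 + 108w^2 + 93w + 27 = 3(18w^3 + 36w^2 + 31w + 9).

3(18w^3 + 36w^2 + 31w + 9)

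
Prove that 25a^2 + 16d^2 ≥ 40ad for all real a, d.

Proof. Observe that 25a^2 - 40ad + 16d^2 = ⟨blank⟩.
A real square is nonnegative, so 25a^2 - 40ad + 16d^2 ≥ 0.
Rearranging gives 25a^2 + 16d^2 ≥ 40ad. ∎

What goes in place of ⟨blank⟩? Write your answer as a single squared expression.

(5a - 4d)^2

25a^2 - 40ad + 16d^2 is a perfect-square trinomial: the outer terms are (5a)^2 and (4d)^2, and the cross term is -2·5a·4d.
So 25a^2 - 40ad + 16d^2 = (5a - 4d)^2 ≥ 0.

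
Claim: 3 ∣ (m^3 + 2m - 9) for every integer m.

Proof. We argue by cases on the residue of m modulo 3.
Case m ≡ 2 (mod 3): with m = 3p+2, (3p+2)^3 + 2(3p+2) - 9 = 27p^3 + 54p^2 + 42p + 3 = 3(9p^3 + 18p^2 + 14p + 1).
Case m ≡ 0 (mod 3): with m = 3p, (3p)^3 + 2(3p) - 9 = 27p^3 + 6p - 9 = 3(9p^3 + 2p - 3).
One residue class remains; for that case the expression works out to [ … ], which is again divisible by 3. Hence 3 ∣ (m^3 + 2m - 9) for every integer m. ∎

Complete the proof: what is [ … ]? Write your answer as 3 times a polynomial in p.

Only m ≡ 1 (mod 3) is unaccounted for. Put m = 3p+1:
(3p+1)^3 + 2(3p+1) - 9 expands to 27p^3 + 27p^2 + 15p - 6,
and factoring out 3 leaves 3(9p^3 + 9p^2 + 5p - 2).

3(9p^3 + 9p^2 + 5p - 2)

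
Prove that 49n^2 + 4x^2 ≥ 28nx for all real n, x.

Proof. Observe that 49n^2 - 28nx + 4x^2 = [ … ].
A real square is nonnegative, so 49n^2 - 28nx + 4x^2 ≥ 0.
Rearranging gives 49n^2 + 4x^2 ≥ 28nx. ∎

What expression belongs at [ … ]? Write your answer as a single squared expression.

The leading and trailing coefficients are 7^2 and 2^2, and 28 = 2·7·2, so the trinomial is (7n - 2x)^2.
Hence 49n^2 - 28nx + 4x^2 ≥ 0.

(7n - 2x)^2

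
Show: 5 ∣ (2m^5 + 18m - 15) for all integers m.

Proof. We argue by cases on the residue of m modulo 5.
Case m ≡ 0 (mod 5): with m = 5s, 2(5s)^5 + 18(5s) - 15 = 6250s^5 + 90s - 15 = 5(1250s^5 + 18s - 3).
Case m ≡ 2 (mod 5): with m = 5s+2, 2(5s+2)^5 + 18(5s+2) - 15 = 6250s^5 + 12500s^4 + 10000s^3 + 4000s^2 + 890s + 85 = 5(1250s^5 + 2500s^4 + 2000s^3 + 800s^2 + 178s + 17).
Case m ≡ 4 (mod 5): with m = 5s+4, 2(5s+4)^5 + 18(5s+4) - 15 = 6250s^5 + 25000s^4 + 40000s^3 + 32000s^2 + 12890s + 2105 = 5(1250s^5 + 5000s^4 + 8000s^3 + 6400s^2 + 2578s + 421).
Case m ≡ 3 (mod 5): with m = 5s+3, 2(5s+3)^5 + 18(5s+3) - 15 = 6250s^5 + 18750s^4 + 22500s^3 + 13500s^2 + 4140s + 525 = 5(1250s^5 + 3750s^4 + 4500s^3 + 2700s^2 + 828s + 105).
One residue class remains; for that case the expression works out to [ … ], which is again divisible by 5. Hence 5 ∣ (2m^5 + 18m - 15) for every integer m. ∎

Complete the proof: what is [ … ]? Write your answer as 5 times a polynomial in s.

The residues treated are {0, 2, 4, 3}, so the missing case is m ≡ 1 (mod 5); write m = 5s+1.
Then 2(5s+1)^5 + 18(5s+1) - 15 = 6250s^5 + 6250s^4 + 2500s^3 + 500s^2 + 140s + 5 = 5(1250s^5 + 1250s^4 + 500s^3 + 100s^2 + 28s + 1).

5(1250s^5 + 1250s^4 + 500s^3 + 100s^2 + 28s + 1)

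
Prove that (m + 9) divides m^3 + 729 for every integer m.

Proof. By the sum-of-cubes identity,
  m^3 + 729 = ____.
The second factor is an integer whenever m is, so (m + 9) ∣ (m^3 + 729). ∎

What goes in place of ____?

(m + 9)(m^2 - 9m + 81)

a^3 + b^3 = (a + b)(a^2 - ab + b^2). With a = m, b = 9:
m^3 + 729 = (m + 9)(m^2 - 9m + 81).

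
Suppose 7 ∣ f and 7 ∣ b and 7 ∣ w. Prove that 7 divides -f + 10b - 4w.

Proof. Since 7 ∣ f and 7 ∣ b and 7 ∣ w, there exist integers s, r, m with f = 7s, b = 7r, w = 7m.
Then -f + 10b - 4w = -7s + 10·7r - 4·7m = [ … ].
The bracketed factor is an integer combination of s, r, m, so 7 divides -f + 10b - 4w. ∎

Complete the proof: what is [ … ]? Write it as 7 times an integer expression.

Each term has a factor of 7: -7s + 10·7r - 4·7m = 7·(-4m + 10r - s).
Since -4m + 10r - s is an integer, 7 ∣ (-f + 10b - 4w).

7(-4m + 10r - s)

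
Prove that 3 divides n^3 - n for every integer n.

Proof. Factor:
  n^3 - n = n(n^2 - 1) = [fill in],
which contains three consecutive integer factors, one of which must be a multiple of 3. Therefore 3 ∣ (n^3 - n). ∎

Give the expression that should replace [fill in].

(n - 1)n(n + 1)

n(n^2 - 1) = n(n - 1)(n + 1) = (n - 1)n(n + 1).
These three factors are consecutive integers, so their product is divisible by 3.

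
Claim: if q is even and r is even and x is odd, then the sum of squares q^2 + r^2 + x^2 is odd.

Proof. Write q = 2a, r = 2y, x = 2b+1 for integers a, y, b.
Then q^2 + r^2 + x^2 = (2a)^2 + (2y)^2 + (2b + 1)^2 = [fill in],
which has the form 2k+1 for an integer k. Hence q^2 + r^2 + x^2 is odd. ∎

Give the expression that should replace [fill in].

Expanding: (2a)^2 + (2y)^2 + (2b + 1)^2 = 4a^2 + 4b^2 + 4b + 4y^2 + 1.
Every term except the constant is even, so this is 2(2a^2 + 2b^2 + 2b + 2y^2) + 1,
and 2a^2 + 2b^2 + 2b + 2y^2 ∈ ℤ gives the required form.

2(2a^2 + 2b^2 + 2b + 2y^2) + 1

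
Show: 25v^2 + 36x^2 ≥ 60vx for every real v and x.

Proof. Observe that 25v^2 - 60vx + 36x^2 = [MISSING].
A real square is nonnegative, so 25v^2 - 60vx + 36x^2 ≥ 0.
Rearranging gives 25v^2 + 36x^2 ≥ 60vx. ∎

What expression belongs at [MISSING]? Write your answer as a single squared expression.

(5v - 6x)^2

25v^2 - 60vx + 36x^2 is a perfect-square trinomial: the outer terms are (5v)^2 and (6x)^2, and the cross term is -2·5v·6x.
So 25v^2 - 60vx + 36x^2 = (5v - 6x)^2 ≥ 0.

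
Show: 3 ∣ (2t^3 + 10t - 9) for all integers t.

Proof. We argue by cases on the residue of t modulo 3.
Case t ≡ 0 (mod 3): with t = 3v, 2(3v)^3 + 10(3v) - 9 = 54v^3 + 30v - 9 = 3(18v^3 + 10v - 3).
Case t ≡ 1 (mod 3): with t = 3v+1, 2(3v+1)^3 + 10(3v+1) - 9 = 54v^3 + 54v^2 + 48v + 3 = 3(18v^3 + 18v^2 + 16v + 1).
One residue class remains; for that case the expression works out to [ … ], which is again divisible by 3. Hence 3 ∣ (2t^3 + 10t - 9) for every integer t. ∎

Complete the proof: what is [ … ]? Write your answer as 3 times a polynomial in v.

The residues treated are {0, 1}, so the missing case is t ≡ 2 (mod 3); write t = 3v+2.
Then 2(3v+2)^3 + 10(3v+2) - 9 = 54v^3 + 108v^2 + 102v + 27 = 3(18v^3 + 36v^2 + 34v + 9).

3(18v^3 + 36v^2 + 34v + 9)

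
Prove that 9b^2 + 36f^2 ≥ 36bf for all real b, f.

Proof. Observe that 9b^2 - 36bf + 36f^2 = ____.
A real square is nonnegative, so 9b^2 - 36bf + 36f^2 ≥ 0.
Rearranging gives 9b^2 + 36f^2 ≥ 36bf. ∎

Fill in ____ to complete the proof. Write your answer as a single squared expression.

The leading and trailing coefficients are 3^2 and 6^2, and 36 = 2·3·6, so the trinomial is (3b - 6f)^2.
Hence 9b^2 - 36bf + 36f^2 ≥ 0.

(3b - 6f)^2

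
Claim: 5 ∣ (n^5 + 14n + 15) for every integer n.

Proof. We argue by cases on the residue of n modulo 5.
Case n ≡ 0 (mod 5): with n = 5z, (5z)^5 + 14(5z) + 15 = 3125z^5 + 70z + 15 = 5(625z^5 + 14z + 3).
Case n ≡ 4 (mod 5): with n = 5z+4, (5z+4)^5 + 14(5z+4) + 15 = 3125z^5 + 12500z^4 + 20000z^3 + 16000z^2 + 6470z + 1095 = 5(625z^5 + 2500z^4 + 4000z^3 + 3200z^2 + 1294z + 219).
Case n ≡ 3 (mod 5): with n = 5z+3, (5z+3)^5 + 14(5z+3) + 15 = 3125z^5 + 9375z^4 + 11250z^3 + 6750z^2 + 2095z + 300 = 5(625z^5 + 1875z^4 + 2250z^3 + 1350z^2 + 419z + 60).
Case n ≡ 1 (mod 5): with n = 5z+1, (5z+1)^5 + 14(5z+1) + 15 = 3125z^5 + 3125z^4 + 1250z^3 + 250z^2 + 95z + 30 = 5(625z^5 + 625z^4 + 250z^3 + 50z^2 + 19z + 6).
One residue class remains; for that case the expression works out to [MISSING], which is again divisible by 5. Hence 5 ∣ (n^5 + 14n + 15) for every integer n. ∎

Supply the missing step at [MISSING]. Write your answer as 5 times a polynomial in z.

The residues treated are {0, 4, 3, 1}, so the missing case is n ≡ 2 (mod 5); write n = 5z+2.
Then (5z+2)^5 + 14(5z+2) + 15 = 3125z^5 + 6250z^4 + 5000z^3 + 2000z^2 + 470z + 75 = 5(625z^5 + 1250z^4 + 1000z^3 + 400z^2 + 94z + 15).

5(625z^5 + 1250z^4 + 1000z^3 + 400z^2 + 94z + 15)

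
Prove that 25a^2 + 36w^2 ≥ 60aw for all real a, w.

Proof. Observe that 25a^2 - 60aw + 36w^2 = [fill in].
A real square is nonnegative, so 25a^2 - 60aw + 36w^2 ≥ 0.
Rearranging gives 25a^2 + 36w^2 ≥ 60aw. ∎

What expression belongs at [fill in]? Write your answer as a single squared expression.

The leading and trailing coefficients are 5^2 and 6^2, and 60 = 2·5·6, so the trinomial is (5a - 6w)^2.
Hence 25a^2 - 60aw + 36w^2 ≥ 0.

(5a - 6w)^2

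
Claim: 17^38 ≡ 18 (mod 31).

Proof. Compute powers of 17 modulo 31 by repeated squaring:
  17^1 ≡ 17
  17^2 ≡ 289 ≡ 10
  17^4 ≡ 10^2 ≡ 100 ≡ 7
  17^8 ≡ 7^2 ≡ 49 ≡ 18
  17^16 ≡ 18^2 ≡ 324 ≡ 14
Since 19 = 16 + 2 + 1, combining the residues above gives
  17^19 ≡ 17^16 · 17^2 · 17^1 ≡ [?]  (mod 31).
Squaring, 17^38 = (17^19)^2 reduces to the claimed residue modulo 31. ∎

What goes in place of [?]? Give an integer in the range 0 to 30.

24

Multiply the listed residues: 14 · 10 · 17 = 140 → 2380.
Reducing modulo 31: 2380 = 76·31 + 24, so 17^19 ≡ 24.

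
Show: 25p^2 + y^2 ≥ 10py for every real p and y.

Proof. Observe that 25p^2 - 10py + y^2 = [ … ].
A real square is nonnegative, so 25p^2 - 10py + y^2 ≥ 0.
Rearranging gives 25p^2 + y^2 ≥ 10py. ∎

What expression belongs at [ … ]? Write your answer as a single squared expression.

(5p - y)^2

25p^2 - 10py + y^2 is a perfect-square trinomial: the outer terms are (5p)^2 and (y)^2, and the cross term is -2·5p·y.
So 25p^2 - 10py + y^2 = (5p - y)^2 ≥ 0.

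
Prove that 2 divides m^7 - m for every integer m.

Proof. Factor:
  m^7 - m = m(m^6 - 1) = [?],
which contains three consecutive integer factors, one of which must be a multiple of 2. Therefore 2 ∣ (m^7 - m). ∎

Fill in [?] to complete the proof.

(m - 1)m(m + 1)(m^4 + m^2 + 1)

m^6 - 1 = (m^2 - 1)(m^4 + m^2 + 1), and m^2 - 1 = (m-1)(m+1).
So m(m^6 - 1) = (m - 1)m(m + 1)(m^4 + m^2 + 1).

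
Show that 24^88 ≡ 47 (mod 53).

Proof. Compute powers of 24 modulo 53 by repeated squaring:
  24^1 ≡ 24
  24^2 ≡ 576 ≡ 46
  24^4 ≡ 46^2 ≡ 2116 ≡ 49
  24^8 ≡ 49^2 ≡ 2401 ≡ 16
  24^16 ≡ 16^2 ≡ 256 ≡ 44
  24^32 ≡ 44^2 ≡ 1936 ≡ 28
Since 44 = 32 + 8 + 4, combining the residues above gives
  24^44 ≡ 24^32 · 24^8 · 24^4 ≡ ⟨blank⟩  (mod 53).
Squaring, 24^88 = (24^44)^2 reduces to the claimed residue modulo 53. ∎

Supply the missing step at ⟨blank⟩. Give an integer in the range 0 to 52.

10

Multiply the listed residues: 28 · 16 · 49 = 448 → 21952.
Reducing modulo 53: 21952 = 414·53 + 10, so 24^44 ≡ 10.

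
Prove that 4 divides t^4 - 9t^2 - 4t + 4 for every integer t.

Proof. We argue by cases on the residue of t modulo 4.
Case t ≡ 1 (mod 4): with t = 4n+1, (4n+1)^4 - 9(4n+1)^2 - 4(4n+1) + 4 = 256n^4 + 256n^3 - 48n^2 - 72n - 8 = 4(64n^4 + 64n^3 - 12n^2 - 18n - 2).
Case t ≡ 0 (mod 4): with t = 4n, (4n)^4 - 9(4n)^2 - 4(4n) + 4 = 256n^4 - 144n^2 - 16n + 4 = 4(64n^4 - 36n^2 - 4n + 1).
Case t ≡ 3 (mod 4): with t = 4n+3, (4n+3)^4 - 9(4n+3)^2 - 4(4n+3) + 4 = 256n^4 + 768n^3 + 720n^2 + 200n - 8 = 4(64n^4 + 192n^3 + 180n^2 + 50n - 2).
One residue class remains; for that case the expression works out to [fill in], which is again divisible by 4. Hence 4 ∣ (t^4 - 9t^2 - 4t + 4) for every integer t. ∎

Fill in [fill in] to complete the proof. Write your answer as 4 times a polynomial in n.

The residues treated are {1, 0, 3}, so the missing case is t ≡ 2 (mod 4); write t = 4n+2.
Then (4n+2)^4 - 9(4n+2)^2 - 4(4n+2) + 4 = 256n^4 + 512n^3 + 240n^2 - 32n - 24 = 4(64n^4 + 128n^3 + 60n^2 - 8n - 6).

4(64n^4 + 128n^3 + 60n^2 - 8n - 6)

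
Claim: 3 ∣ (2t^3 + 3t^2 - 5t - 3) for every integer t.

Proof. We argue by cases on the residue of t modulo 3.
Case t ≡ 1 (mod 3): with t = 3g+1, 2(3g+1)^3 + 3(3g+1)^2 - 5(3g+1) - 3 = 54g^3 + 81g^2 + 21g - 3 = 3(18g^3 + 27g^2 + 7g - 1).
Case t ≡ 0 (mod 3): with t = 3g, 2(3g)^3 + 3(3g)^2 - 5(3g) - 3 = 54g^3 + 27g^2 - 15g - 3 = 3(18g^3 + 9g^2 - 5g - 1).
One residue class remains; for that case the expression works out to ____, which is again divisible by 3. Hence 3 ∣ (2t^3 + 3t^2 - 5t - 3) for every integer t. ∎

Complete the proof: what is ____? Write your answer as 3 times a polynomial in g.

3(18g^3 + 45g^2 + 31g + 5)

Only t ≡ 2 (mod 3) is unaccounted for. Put t = 3g+2:
2(3g+2)^3 + 3(3g+2)^2 - 5(3g+2) - 3 expands to 54g^3 + 135g^2 + 93g + 15,
and factoring out 3 leaves 3(18g^3 + 45g^2 + 31g + 5).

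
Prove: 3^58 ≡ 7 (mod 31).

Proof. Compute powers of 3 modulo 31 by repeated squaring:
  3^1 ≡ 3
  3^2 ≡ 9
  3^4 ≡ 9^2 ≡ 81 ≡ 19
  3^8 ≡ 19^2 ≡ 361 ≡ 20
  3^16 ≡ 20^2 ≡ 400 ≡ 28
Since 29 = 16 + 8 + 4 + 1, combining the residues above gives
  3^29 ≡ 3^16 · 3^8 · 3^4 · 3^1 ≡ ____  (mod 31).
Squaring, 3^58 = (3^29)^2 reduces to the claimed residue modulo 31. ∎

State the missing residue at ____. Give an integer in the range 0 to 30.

3^16 · 3^8 · 3^4 · 3^1 ≡ 28 · 20 · 19 · 3 = 31920.
31920 mod 31 = 21, so 3^29 ≡ 21 (mod 31).

21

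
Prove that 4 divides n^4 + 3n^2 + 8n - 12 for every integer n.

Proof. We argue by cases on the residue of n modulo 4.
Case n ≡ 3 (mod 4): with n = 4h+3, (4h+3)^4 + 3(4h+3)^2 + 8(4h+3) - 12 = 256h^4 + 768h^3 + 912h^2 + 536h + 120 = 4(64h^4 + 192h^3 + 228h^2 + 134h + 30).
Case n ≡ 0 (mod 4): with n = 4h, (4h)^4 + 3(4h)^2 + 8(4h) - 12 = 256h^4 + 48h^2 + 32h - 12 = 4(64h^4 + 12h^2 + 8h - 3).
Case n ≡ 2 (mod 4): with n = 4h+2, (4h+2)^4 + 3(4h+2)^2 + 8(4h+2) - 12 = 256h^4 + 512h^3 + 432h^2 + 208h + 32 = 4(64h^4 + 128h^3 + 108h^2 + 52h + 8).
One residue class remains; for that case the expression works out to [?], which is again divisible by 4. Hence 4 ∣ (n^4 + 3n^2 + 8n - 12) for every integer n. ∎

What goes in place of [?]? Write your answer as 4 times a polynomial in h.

Only n ≡ 1 (mod 4) is unaccounted for. Put n = 4h+1:
(4h+1)^4 + 3(4h+1)^2 + 8(4h+1) - 12 expands to 256h^4 + 256h^3 + 144h^2 + 72h,
and factoring out 4 leaves 4(64h^4 + 64h^3 + 36h^2 + 18h).

4(64h^4 + 64h^3 + 36h^2 + 18h)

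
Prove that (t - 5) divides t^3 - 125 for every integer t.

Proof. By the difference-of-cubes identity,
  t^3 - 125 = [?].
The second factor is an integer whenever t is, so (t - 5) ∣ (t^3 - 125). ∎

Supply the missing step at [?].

Polynomial division of t^3 - 125 by t - 5 leaves remainder 0 and quotient t^2 + 5t + 25.
Hence t^3 - 125 = (t - 5)(t^2 + 5t + 25).

(t - 5)(t^2 + 5t + 25)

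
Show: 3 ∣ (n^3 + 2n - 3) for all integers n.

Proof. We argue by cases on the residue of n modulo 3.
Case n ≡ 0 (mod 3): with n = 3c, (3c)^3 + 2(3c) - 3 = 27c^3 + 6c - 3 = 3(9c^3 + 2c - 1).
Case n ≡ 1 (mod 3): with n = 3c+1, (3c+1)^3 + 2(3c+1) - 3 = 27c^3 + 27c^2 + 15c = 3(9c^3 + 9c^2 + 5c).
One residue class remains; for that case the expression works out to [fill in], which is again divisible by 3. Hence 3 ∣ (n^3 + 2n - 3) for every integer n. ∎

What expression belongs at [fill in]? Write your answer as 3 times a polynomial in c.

Only n ≡ 2 (mod 3) is unaccounted for. Put n = 3c+2:
(3c+2)^3 + 2(3c+2) - 3 expands to 27c^3 + 54c^2 + 42c + 9,
and factoring out 3 leaves 3(9c^3 + 18c^2 + 14c + 3).

3(9c^3 + 18c^2 + 14c + 3)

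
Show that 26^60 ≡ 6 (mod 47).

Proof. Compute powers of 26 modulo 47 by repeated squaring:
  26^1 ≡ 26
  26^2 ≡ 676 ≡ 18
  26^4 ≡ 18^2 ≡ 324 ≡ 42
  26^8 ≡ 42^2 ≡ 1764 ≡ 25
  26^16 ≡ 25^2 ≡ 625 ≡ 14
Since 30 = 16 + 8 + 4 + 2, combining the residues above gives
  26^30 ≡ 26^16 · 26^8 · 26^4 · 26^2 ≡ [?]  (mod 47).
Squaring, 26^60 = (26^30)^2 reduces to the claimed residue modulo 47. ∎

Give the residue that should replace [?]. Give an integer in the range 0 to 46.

Multiply the listed residues: 14 · 25 · 42 · 18 = 350 → 14700 → 264600.
Reducing modulo 47: 264600 = 5629·47 + 37, so 26^30 ≡ 37.

37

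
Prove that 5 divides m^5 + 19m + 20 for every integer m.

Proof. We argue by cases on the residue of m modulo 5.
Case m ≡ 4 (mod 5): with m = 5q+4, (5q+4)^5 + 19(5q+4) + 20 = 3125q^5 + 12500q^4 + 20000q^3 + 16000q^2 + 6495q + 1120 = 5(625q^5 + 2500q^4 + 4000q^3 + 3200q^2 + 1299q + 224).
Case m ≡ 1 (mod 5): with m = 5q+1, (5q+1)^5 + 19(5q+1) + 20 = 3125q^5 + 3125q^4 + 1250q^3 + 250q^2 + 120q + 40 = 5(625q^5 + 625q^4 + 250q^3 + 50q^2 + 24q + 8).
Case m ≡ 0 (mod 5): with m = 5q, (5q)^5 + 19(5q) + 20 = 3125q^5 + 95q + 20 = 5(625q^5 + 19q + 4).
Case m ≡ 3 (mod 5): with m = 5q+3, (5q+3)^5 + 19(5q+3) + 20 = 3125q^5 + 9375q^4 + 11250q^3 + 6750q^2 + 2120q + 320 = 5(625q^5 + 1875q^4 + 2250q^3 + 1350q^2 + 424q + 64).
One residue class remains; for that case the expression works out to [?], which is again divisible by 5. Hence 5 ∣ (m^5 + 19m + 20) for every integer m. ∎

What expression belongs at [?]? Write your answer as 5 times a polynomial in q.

5(625q^5 + 1250q^4 + 1000q^3 + 400q^2 + 99q + 18)

The residues treated are {4, 1, 0, 3}, so the missing case is m ≡ 2 (mod 5); write m = 5q+2.
Then (5q+2)^5 + 19(5q+2) + 20 = 3125q^5 + 6250q^4 + 5000q^3 + 2000q^2 + 495q + 90 = 5(625q^5 + 1250q^4 + 1000q^3 + 400q^2 + 99q + 18).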